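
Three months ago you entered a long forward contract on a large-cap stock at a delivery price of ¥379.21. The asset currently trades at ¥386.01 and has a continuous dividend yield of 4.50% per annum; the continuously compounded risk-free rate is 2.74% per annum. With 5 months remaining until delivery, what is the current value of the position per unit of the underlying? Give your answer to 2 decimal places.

¥3.93

Current fair forward for the remaining 5 months: F = S·e^((r − q)·T), (r − q) = 0.0274 − 0.0450 = -0.0176
F = 386.01 · e^(-0.0176 × 5/12) = 386.01 × 0.992693 = 383.1894
Value of long forward = (F − K)·e^(−rT) = (383.1894 − 379.21) · e^(−0.0274·5/12)
= 3.9794 × 0.988648 = 3.93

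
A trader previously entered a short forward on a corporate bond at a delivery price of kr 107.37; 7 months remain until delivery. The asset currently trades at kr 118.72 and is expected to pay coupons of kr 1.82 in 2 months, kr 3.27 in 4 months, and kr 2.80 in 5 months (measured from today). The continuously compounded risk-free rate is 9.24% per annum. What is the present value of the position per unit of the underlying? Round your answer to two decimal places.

-kr 9.33

PV(remaining coupons) I = 1.82·e^(−0.0924·2/12) + 3.27·e^(−0.0924·4/12) + 2.80·e^(−0.0924·5/12) = 7.6573
Current forward F = (S − I)·e^(rT) = (118.72 − 7.6573)·e^(0.0924·7/12) = 111.0627 × 1.055379 = 117.2132
Value (long) = (F − K)·e^(−rT) = (117.2132 − 107.37) × 0.947527 = 9.3267
Short position value = −(long value) = -kr 9.33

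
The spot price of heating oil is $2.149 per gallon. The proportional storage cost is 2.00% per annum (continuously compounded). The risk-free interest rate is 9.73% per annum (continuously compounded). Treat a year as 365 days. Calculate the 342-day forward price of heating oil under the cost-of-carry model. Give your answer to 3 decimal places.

Net carry = r + u − y = 0.0973 + 0.0200 − 0.0000 = 0.1173
F = S·e^((r+u−y)T) = 2.149 · e^(0.1173 × 342/365) = 2.149 · e^0.109908
= 2.149 × 1.116175 = $2.399 per gallon

$2.399 per gallon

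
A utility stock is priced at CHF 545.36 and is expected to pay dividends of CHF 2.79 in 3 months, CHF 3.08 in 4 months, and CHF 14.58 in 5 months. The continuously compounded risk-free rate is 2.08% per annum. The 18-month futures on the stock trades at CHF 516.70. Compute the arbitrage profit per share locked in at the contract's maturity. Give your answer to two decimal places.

CHF 25.01 per share

PV(dividends) I = 2.79·e^(−0.0208·3/12) + 3.08·e^(−0.0208·4/12) + 14.58·e^(−0.0208·5/12) = 20.2884
Fair futures F* = (S − I)·e^(rT) = (545.36 − 20.2884)·e^0.031200 = 525.0716 × 1.031692 = 541.7122
Market CHF 516.70 < fair 541.7122: forward underpriced → reverse cash-and-carry (short the stock, invest proceeds at r, pay the dividends, go long the forward).
Profit at T = |F_mkt − F*| = |516.70 − 541.7122| = CHF 25.01 per share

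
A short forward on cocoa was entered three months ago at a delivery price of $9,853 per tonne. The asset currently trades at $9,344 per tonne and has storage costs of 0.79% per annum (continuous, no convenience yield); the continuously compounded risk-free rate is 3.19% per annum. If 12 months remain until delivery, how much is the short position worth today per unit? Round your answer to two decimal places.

$125.54 per tonne

Current fair forward for the remaining 12 months: F = S·e^((r + u)·T), (r + u) = 0.0319 + 0.0079 = 0.0398
F = 9344 · e^(0.0398 × 12/12) = 9344 × 1.04060263 = 9723.3910
Value of long forward = (F − K)·e^(−rT) = (9723.3910 − 9853) · e^(−0.0319·12/12)
= -129.6090 × 0.96860344 = -125.54
Short position value = −(long value) = $125.54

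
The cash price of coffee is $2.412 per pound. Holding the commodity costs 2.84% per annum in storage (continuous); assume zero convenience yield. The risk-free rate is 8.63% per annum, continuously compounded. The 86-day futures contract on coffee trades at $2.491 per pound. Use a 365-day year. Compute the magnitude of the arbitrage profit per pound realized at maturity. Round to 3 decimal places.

$0.013 per pound

Fair futures: F* = S·e^(carry·T), with carry = (r + u) = 0.0863 + 0.0284 = 0.1147
F* = 2.412 · e^(0.1147 × 86/365) = 2.412 · e^0.027025 = 2.412 × 1.027393 = $2.4781
Market $2.491 > fair $2.4781: forward overpriced → cash-and-carry (buy spot, short the forward).
At maturity, profit = |F_mkt − F*| = |2.491 − 2.4781| = $0.013 per pound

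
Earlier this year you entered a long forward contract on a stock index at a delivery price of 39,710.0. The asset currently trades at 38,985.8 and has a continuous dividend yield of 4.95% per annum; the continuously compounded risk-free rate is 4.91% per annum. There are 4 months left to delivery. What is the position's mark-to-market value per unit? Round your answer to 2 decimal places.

-717.56

Current fair forward for the remaining 4 months: F = S·e^((r − q)·T), (r − q) = 0.0491 − 0.0495 = -0.0004
F = 38985.8 · e^(-0.0004 × 4/12) = 38985.8 × 0.99986668 = 38980.6024
Value of long forward = (F − K)·e^(−rT) = (38980.6024 − 39710.0) · e^(−0.0491·4/12)
= -729.3976 × 0.98376654 = -717.56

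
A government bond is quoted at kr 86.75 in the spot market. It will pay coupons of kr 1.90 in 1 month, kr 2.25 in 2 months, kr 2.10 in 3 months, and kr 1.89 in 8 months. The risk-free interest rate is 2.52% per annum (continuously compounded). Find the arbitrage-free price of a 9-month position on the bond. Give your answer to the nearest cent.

kr 80.17

PV(coupons) I = 1.90·e^(−0.0252·1/12) + 2.25·e^(−0.0252·2/12) + 2.10·e^(−0.0252·3/12) + 1.89·e^(−0.0252·8/12)
I = 1.8960 + 2.2406 + 2.0868 + 1.8585 = 8.0819
F = (S − I)·e^(rT) = (86.75 − 8.0819) · e^(0.0252·9/12)
= 78.6681 · e^0.018900 = 78.6681 × 1.019080 = kr 80.17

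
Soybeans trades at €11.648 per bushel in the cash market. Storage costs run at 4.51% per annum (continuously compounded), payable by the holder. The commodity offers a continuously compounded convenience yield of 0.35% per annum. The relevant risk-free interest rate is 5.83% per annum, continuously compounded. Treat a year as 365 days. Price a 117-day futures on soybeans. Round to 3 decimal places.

Net carry = r + u − y = 0.0583 + 0.0451 − 0.0035 = 0.0999
F = S·e^((r+u−y)T) = 11.648 · e^(0.0999 × 117/365) = 11.648 · e^0.032023
= 11.648 × 1.032541 = €12.027 per bushel

€12.027 per bushel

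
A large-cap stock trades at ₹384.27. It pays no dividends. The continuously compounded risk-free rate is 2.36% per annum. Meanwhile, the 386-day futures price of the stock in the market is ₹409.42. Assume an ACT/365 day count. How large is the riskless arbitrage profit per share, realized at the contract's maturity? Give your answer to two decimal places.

Fair futures: F* = S·e^(carry·T), with carry = r = 0.0236
F* = 384.27 · e^(0.0236 × 386/365) = 384.27 · e^0.024958 = 384.27 × 1.025272 = ₹393.9813
Market ₹409.42 > fair ₹393.9813: forward overpriced → cash-and-carry (buy spot, short the forward).
At maturity, profit = |F_mkt − F*| = |409.42 − 393.9813| = ₹15.44 per share

₹15.44 per share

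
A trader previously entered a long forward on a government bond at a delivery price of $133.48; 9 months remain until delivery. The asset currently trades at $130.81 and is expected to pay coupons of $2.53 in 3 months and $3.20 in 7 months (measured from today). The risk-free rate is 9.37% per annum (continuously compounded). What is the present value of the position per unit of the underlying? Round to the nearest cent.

$0.89

PV(remaining coupons) I = 2.53·e^(−0.0937·3/12) + 3.20·e^(−0.0937·7/12) = 5.5012
Current forward F = (S − I)·e^(rT) = (130.81 − 5.5012)·e^(0.0937·9/12) = 125.3088 × 1.072803 = 134.4317
Value (long) = (F − K)·e^(−rT) = (134.4317 − 133.48) × 0.932137 = 0.8871
Value = $0.89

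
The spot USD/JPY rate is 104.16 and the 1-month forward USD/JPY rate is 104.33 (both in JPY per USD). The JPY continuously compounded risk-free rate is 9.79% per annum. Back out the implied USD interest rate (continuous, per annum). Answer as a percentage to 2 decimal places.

7.83%

F = S·e^((r_JPY − r_USD)T) ⇒ r_USD = r_JPY − ln(F/S)/T
ln(104.33/104.16) = 0.001631; /(1/12) = 0.019572
r_USD = 0.0979 − 0.019572 = 0.078328
r_USD = 7.83%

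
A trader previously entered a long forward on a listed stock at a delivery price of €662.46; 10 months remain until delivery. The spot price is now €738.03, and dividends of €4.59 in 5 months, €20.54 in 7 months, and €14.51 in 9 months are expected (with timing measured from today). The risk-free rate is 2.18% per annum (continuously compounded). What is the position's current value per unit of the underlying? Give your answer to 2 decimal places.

PV(remaining dividends) I = 4.59·e^(−0.0218·5/12) + 20.54·e^(−0.0218·7/12) + 14.51·e^(−0.0218·9/12) = 39.1036
Current forward F = (S − I)·e^(rT) = (738.03 − 39.1036)·e^(0.0218·10/12) = 698.9264 × 1.018333 = 711.7398
Value (long) = (F − K)·e^(−rT) = (711.7398 − 662.46) × 0.981997 = 48.3926
Value = €48.39

€48.39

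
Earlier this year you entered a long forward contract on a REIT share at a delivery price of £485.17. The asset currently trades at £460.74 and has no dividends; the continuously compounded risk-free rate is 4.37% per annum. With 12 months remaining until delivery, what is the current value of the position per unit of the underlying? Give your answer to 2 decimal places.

Current fair forward for the remaining 12 months: F = S·e^(r·T), r = 0.0437
F = 460.74 · e^(0.0437 × 12/12) = 460.74 × 1.044669 = 481.3208
Value of long forward = (F − K)·e^(−rT) = (481.3208 − 485.17) · e^(−0.0437·12/12)
= -3.8492 × 0.957241 = -3.68

-£3.68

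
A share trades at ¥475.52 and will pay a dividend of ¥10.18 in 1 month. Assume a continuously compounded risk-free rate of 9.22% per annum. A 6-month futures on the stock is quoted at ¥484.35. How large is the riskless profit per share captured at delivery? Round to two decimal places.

¥3.03 per share

PV(dividends) I = 10.18·e^(−0.0922·1/12) = 10.1021
Fair futures F* = (S − I)·e^(rT) = (475.52 − 10.1021)·e^0.046100 = 465.4179 × 1.047179 = 487.3759
Market ¥484.35 < fair 487.3759: forward underpriced → reverse cash-and-carry (short the stock, invest proceeds at r, pay the dividends, go long the forward).
Profit at T = |F_mkt − F*| = |484.35 − 487.3759| = ¥3.03 per share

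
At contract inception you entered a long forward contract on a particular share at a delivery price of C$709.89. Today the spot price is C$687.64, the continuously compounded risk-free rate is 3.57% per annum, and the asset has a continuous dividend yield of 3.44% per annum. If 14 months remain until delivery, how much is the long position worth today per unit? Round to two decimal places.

-C$20.34

Current fair forward for the remaining 14 months: F = S·e^((r − q)·T), (r − q) = 0.0357 − 0.0344 = 0.0013
F = 687.64 · e^(0.0013 × 14/12) = 687.64 × 1.001518 = 688.6838
Value of long forward = (F − K)·e^(−rT) = (688.6838 − 709.89) · e^(−0.0357·14/12)
= -21.2062 × 0.959205 = -20.34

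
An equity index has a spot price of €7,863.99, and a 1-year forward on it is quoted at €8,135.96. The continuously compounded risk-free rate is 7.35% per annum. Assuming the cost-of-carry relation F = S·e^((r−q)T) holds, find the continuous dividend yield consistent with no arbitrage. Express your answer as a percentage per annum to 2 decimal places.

From F = S·e^((r−q)T): (r − q) = ln(F/S)/T
ln(8135.96/7863.99) = ln(1.034584) = 0.033999
(r − q) = 0.033999 / (12/12) = 0.033999
q = r − ln(F/S)/T = 0.0735 − 0.033999 = 0.039501
q = 3.95%

3.95%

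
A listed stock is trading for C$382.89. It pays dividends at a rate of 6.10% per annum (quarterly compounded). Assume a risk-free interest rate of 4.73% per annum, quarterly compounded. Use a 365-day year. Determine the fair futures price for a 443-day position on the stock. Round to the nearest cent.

F = S · (1+r/4)^(4T) / (1+q/4)^(4T)
= 382.89 × 1.058731 / 1.076244 = 382.89 × 0.983728
F = C$376.66

C$376.66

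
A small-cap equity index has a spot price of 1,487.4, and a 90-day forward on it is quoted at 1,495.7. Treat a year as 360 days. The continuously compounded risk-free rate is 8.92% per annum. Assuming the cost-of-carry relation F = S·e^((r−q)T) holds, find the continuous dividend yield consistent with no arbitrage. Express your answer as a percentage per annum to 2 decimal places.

6.69%

From F = S·e^((r−q)T): (r − q) = ln(F/S)/T
ln(1495.7/1487.4) = ln(1.005580) = 0.005564
(r − q) = 0.005564 / (90/360) = 0.022256
q = r − ln(F/S)/T = 0.0892 − 0.022256 = 0.066944
q = 6.69%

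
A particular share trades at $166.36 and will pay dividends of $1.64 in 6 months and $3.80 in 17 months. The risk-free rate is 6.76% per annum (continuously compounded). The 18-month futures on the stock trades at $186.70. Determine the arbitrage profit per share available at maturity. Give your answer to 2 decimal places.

$8.16 per share

PV(dividends) I = 1.64·e^(−0.0676·6/12) + 3.80·e^(−0.0676·17/12) = 5.0385
Fair futures F* = (S − I)·e^(rT) = (166.36 − 5.0385)·e^0.101400 = 161.3215 × 1.106719 = 178.5376
Market $186.70 > fair 178.5376: forward overpriced → cash-and-carry (borrow at r, buy the stock and collect the dividends, short the forward).
Profit at T = |F_mkt − F*| = |186.70 − 178.5376| = $8.16 per share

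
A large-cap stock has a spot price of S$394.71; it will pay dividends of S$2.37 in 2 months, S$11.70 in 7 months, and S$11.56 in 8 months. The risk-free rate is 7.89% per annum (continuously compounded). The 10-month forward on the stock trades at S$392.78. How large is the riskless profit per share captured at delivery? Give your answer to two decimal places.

S$2.61 per share

PV(dividends) I = 2.37·e^(−0.0789·2/12) + 11.70·e^(−0.0789·7/12) + 11.56·e^(−0.0789·8/12) = 24.4804
Fair forward F* = (S − I)·e^(rT) = (394.71 − 24.4804)·e^0.065750 = 370.2296 × 1.067960 = 395.3904
Market S$392.78 < fair 395.3904: forward underpriced → reverse cash-and-carry (short the stock, invest proceeds at r, pay the dividends, go long the forward).
Profit at T = |F_mkt − F*| = |392.78 − 395.3904| = S$2.61 per share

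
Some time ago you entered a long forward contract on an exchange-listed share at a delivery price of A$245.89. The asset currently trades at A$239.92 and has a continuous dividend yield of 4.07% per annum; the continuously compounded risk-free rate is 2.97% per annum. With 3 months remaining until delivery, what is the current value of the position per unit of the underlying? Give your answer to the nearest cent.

Current fair forward for the remaining 3 months: F = S·e^((r − q)·T), (r − q) = 0.0297 − 0.0407 = -0.0110
F = 239.92 · e^(-0.0110 × 3/12) = 239.92 × 0.997254 = 239.2612
Value of long forward = (F − K)·e^(−rT) = (239.2612 − 245.89) · e^(−0.0297·3/12)
= -6.6288 × 0.992602 = -6.58

-A$6.58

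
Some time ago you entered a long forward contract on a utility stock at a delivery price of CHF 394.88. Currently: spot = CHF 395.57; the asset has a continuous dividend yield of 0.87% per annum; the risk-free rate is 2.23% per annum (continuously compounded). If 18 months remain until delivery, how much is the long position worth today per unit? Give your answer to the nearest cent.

CHF 8.55

Current fair forward for the remaining 18 months: F = S·e^((r − q)·T), (r − q) = 0.0223 − 0.0087 = 0.0136
F = 395.57 · e^(0.0136 × 18/12) = 395.57 × 1.020610 = 403.7227
Value of long forward = (F − K)·e^(−rT) = (403.7227 − 394.88) · e^(−0.0223·18/12)
= 8.8427 × 0.967103 = 8.55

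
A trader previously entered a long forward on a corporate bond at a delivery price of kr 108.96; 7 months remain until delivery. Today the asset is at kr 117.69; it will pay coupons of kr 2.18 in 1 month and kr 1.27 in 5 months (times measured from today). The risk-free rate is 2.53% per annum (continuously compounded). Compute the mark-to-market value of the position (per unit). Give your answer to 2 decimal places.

PV(remaining coupons) I = 2.18·e^(−0.0253·1/12) + 1.27·e^(−0.0253·5/12) = 3.4321
Current forward F = (S − I)·e^(rT) = (117.69 − 3.4321)·e^(0.0253·7/12) = 114.2579 × 1.014868 = 115.9567
Value (long) = (F − K)·e^(−rT) = (115.9567 − 108.96) × 0.985350 = 6.8942
Value = kr 6.89

kr 6.89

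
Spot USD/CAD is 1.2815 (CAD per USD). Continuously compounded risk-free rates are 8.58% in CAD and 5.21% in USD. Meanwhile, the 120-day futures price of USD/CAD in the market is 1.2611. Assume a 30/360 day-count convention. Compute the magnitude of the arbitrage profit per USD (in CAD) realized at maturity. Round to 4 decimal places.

Fair futures: F* = S·e^(carry·T), with carry = (r_CAD − r_USD) = 0.0858 − 0.0521 = 0.0337
F* = 1.2815 · e^(0.0337 × 120/360) = 1.2815 · e^0.011233 = 1.2815 × 1.011296 = 1.2960
Market 1.2611 < fair 1.2960: forward underpriced → reverse cash-and-carry (short spot, go long the forward).
At maturity, profit = |F_mkt − F*| = |1.2611 − 1.2960| = 0.0349 per USD (in CAD)

0.0349 per USD (in CAD)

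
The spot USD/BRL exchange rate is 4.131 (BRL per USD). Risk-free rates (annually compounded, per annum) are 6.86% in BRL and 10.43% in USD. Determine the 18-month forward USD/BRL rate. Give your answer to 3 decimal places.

3.932

By covered interest parity, F = S · (1+r_BRL)^T / (1+r_USD)^T
= 4.131 × 1.104645 / 1.160461 = 4.131 × 0.951902
F = 3.932 BRL per USD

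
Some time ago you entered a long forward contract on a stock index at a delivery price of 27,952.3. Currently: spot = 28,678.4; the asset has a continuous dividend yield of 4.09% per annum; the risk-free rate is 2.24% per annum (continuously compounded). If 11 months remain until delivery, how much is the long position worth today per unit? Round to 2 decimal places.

238.91

Current fair forward for the remaining 11 months: F = S·e^((r − q)·T), (r − q) = 0.0224 − 0.0409 = -0.0185
F = 28678.4 · e^(-0.0185 × 11/12) = 28678.4 × 0.98318465 = 28196.1627
Value of long forward = (F − K)·e^(−rT) = (28196.1627 − 27952.3) · e^(−0.0224·11/12)
= 243.8627 × 0.97967604 = 238.91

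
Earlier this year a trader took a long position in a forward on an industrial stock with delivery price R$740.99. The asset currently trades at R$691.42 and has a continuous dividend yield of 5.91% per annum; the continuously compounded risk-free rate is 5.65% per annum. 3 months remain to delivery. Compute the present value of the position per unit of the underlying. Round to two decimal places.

-R$49.32

Current fair forward for the remaining 3 months: F = S·e^((r − q)·T), (r − q) = 0.0565 − 0.0591 = -0.0026
F = 691.42 · e^(-0.0026 × 3/12) = 691.42 × 0.999350 = 690.9706
Value of long forward = (F − K)·e^(−rT) = (690.9706 − 740.99) · e^(−0.0565·3/12)
= -50.0194 × 0.985974 = -49.32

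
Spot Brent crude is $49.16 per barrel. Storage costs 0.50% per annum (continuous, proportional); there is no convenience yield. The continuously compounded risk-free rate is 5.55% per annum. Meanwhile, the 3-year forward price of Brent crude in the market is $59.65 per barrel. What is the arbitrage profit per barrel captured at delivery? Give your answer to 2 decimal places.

Fair forward: F* = S·e^(carry·T), with carry = (r + u) = 0.0555 + 0.0050 = 0.0605
F* = 49.16 · e^(0.0605 × 3) = 49.16 · e^0.181500 = 49.16 × 1.199015 = $58.9436
Market $59.65 > fair $58.9436: forward overpriced → cash-and-carry (buy spot, short the forward).
At maturity, profit = |F_mkt − F*| = |59.65 − 58.9436| = $0.71 per barrel

$0.71 per barrel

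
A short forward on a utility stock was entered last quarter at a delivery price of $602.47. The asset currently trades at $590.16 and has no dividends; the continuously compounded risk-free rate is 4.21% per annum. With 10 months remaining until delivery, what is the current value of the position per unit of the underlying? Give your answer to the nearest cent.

-$8.46

Current fair forward for the remaining 10 months: F = S·e^(r·T), r = 0.0421
F = 590.16 · e^(0.0421 × 10/12) = 590.16 × 1.035706 = 611.2323
Value of long forward = (F − K)·e^(−rT) = (611.2323 − 602.47) · e^(−0.0421·10/12)
= 8.7623 × 0.965525 = 8.46
Short position value = −(long value) = -$8.46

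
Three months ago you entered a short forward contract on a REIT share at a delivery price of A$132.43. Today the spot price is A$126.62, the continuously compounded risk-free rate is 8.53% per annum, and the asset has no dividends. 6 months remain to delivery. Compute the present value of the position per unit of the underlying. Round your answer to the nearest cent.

Current fair forward for the remaining 6 months: F = S·e^(r·T), r = 0.0853
F = 126.62 · e^(0.0853 × 6/12) = 126.62 × 1.043573 = 132.1372
Value of long forward = (F − K)·e^(−rT) = (132.1372 − 132.43) · e^(−0.0853·6/12)
= -0.2928 × 0.958247 = -0.28
Short position value = −(long value) = A$0.28

A$0.28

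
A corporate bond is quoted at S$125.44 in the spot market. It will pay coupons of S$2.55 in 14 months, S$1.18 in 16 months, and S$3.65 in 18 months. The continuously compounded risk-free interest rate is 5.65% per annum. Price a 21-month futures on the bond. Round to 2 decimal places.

S$130.93

PV(coupons) I = 2.55·e^(−0.0565·14/12) + 1.18·e^(−0.0565·16/12) + 3.65·e^(−0.0565·18/12)
I = 2.3873 + 1.0944 + 3.3534 = 6.8351
F = (S − I)·e^(rT) = (125.44 − 6.8351) · e^(0.0565·21/12)
= 118.6049 · e^0.098875 = 118.6049 × 1.103928 = S$130.93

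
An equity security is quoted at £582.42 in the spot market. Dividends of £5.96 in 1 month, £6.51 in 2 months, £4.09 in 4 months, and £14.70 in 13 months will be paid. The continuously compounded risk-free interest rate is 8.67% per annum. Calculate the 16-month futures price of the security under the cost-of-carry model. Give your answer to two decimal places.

PV(dividends) I = 5.96·e^(−0.0867·1/12) + 6.51·e^(−0.0867·2/12) + 4.09·e^(−0.0867·4/12) + 14.70·e^(−0.0867·13/12)
I = 5.9171 + 6.4166 + 3.9735 + 13.3822 = 29.6894
F = (S − I)·e^(rT) = (582.42 − 29.6894) · e^(0.0867·16/12)
= 552.7306 · e^0.115600 = 552.7306 × 1.122547 = £620.47

£620.47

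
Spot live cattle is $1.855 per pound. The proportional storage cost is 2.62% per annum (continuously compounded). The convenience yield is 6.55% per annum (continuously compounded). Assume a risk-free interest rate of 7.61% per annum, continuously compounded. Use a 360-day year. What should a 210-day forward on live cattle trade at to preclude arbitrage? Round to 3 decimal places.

Net carry = r + u − y = 0.0761 + 0.0262 − 0.0655 = 0.0368
F = S·e^((r+u−y)T) = 1.855 · e^(0.0368 × 210/360) = 1.855 · e^0.021467
= 1.855 × 1.021699 = $1.895 per pound

$1.895 per pound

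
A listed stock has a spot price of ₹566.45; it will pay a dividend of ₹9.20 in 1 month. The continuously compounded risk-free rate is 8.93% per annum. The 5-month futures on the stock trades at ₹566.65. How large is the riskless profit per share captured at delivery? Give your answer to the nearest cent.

PV(dividends) I = 9.20·e^(−0.0893·1/12) = 9.1318
Fair futures F* = (S − I)·e^(rT) = (566.45 − 9.1318)·e^0.037208 = 557.3182 × 1.037909 = 578.4456
Market ₹566.65 < fair 578.4456: forward underpriced → reverse cash-and-carry (short the stock, invest proceeds at r, pay the dividends, go long the forward).
Profit at T = |F_mkt − F*| = |566.65 − 578.4456| = ₹11.80 per share

₹11.80 per share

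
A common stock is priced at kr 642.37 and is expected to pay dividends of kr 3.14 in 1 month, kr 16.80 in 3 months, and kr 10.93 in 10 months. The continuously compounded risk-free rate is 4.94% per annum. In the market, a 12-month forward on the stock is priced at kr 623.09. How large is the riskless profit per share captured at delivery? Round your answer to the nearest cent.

PV(dividends) I = 3.14·e^(−0.0494·1/12) + 16.80·e^(−0.0494·3/12) + 10.93·e^(−0.0494·10/12) = 30.2101
Fair forward F* = (S − I)·e^(rT) = (642.37 − 30.2101)·e^0.049400 = 612.1599 × 1.050641 = 643.1603
Market kr 623.09 < fair 643.1603: forward underpriced → reverse cash-and-carry (short the stock, invest proceeds at r, pay the dividends, go long the forward).
Profit at T = |F_mkt − F*| = |623.09 − 643.1603| = kr 20.07 per share

kr 20.07 per share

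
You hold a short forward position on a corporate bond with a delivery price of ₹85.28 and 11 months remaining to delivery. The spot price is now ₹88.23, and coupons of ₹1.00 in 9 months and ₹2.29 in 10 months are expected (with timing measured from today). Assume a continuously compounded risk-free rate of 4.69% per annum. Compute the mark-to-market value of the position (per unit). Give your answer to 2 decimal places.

-₹3.37

PV(remaining coupons) I = 1.00·e^(−0.0469·9/12) + 2.29·e^(−0.0469·10/12) = 3.1677
Current forward F = (S − I)·e^(rT) = (88.23 − 3.1677)·e^(0.0469·11/12) = 85.0623 × 1.043929 = 88.7990
Value (long) = (F − K)·e^(−rT) = (88.7990 − 85.28) × 0.957919 = 3.3709
Short position value = −(long value) = -₹3.37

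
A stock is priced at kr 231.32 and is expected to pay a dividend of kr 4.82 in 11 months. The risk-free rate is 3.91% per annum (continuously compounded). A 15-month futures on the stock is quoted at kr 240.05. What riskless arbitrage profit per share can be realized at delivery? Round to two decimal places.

PV(dividends) I = 4.82·e^(−0.0391·11/12) = 4.6503
Fair futures F* = (S − I)·e^(rT) = (231.32 − 4.6503)·e^0.048875 = 226.6697 × 1.050089 = 238.0234
Market kr 240.05 > fair 238.0234: forward overpriced → cash-and-carry (borrow at r, buy the stock and collect the dividends, short the forward).
Profit at T = |F_mkt − F*| = |240.05 − 238.0234| = kr 2.03 per share

kr 2.03 per share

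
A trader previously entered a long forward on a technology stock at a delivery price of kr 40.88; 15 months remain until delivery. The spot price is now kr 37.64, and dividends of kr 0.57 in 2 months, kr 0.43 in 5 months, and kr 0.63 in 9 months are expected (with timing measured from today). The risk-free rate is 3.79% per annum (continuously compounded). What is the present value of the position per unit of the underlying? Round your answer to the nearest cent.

PV(remaining dividends) I = 0.57·e^(−0.0379·2/12) + 0.43·e^(−0.0379·5/12) + 0.63·e^(−0.0379·9/12) = 1.6020
Current forward F = (S − I)·e^(rT) = (37.64 − 1.6020)·e^(0.0379·15/12) = 36.0380 × 1.048515 = 37.7864
Value (long) = (F − K)·e^(−rT) = (37.7864 − 40.88) × 0.953730 = -2.9505
Value = -kr 2.95

-kr 2.95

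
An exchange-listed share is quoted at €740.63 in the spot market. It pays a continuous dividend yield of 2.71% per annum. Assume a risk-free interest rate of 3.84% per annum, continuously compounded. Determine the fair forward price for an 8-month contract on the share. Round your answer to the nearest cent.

€746.23

F = S·e^((r − q)T) = 740.63 · e^((0.0384 − 0.0271) × 8/12)
= 740.63 · e^0.007533 = 740.63 × 1.007561
F = €746.23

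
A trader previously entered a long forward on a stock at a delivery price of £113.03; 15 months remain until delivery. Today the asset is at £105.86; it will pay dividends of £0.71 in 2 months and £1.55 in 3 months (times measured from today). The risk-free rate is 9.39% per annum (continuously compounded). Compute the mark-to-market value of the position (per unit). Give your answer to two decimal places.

£3.13

PV(remaining dividends) I = 0.71·e^(−0.0939·2/12) + 1.55·e^(−0.0939·3/12) = 2.2130
Current forward F = (S − I)·e^(rT) = (105.86 − 2.2130)·e^(0.0939·15/12) = 103.6470 × 1.124541 = 116.5553
Value (long) = (F − K)·e^(−rT) = (116.5553 − 113.03) × 0.889252 = 3.1349
Value = £3.13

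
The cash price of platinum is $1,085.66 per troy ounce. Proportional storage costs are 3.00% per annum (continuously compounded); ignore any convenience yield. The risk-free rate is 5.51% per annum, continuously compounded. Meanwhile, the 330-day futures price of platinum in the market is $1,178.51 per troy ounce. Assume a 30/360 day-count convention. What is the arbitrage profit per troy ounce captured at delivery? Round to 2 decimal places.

$4.77 per troy ounce

Fair futures: F* = S·e^(carry·T), with carry = (r + u) = 0.0551 + 0.0300 = 0.0851
F* = 1085.66 · e^(0.0851 × 330/360) = 1085.66 · e^0.07800833 = 1085.66 × 1.08113166 = $1173.7414
Market $1178.51 > fair $1173.7414: forward overpriced → cash-and-carry (buy spot, short the forward).
At maturity, profit = |F_mkt − F*| = |1178.51 − 1173.7414| = $4.77 per troy ounce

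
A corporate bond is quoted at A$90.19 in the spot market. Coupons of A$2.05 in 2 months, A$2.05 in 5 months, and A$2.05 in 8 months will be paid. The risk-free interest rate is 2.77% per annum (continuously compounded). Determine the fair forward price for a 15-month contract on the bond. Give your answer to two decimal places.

A$87.07

PV(coupons) I = 2.05·e^(−0.0277·2/12) + 2.05·e^(−0.0277·5/12) + 2.05·e^(−0.0277·8/12)
I = 2.0406 + 2.0265 + 2.0125 = 6.0796
F = (S − I)·e^(rT) = (90.19 − 6.0796) · e^(0.0277·15/12)
= 84.1104 · e^0.034625 = 84.1104 × 1.035231 = A$87.07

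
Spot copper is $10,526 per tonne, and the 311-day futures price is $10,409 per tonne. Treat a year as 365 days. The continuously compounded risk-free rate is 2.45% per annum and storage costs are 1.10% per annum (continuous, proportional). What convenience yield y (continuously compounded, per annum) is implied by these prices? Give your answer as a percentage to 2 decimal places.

F = S·e^((r+u−y)T) ⇒ (r+u−y) = ln(F/S)/T
ln(10409/10526) = -0.011178; /T ⇒ -0.013119
y = r + u − ln(F/S)/T = 0.0245 + 0.0110 + 0.013119 = 0.048619
y = 4.86%

4.86%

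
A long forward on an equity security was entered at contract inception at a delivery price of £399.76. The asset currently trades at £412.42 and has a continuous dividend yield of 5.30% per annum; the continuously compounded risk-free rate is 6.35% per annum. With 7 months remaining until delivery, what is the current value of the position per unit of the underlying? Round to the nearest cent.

Current fair forward for the remaining 7 months: F = S·e^((r − q)·T), (r − q) = 0.0635 − 0.0530 = 0.0105
F = 412.42 · e^(0.0105 × 7/12) = 412.42 × 1.006144 = 414.9539
Value of long forward = (F − K)·e^(−rT) = (414.9539 − 399.76) · e^(−0.0635·7/12)
= 15.1939 × 0.963636 = 14.64

£14.64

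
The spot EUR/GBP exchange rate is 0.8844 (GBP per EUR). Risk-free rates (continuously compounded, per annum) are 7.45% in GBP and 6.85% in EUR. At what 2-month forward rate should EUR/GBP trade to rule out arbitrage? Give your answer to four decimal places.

0.8853

F = S·e^((r_GBP − r_EUR)T) = 0.8844 · e^((0.0745 − 0.0685) × 2/12)
= 0.8844 · e^0.001000 = 0.8844 × 1.001001
F = 0.8853 GBP per EUR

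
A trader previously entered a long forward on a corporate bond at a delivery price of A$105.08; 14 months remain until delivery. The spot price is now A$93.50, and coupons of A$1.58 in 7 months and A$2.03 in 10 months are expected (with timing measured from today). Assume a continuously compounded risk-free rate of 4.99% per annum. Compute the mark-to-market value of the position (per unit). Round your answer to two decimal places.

PV(remaining coupons) I = 1.58·e^(−0.0499·7/12) + 2.03·e^(−0.0499·10/12) = 3.4820
Current forward F = (S − I)·e^(rT) = (93.50 − 3.4820)·e^(0.0499·14/12) = 90.0180 × 1.059945 = 95.4141
Value (long) = (F − K)·e^(−rT) = (95.4141 − 105.08) × 0.943446 = -9.1193
Value = -A$9.12

-A$9.12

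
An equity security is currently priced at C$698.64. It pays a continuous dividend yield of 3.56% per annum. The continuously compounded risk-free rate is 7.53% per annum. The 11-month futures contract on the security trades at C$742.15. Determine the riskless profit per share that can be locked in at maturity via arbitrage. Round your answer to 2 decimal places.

Fair futures: F* = S·e^(carry·T), with carry = (r − q) = 0.0753 − 0.0356 = 0.0397
F* = 698.64 · e^(0.0397 × 11/12) = 698.64 · e^0.036392 = 698.64 × 1.037062 = C$724.5330
Market C$742.15 > fair C$724.5330: forward overpriced → cash-and-carry (buy spot, short the forward).
At maturity, profit = |F_mkt − F*| = |742.15 − 724.5330| = C$17.62 per share

C$17.62 per share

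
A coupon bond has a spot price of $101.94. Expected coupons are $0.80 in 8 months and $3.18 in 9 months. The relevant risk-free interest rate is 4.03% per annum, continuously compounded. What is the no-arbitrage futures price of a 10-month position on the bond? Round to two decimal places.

$101.43

PV(coupons) I = 0.80·e^(−0.0403·8/12) + 3.18·e^(−0.0403·9/12)
I = 0.7788 + 3.0853 = 3.8641
F = (S − I)·e^(rT) = (101.94 − 3.8641) · e^(0.0403·10/12)
= 98.0759 · e^0.033583 = 98.0759 × 1.034153 = $101.43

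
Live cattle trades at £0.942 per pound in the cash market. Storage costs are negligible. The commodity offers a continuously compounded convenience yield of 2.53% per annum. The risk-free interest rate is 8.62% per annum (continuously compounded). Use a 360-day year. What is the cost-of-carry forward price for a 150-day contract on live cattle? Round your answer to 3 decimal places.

Net carry = r + u − y = 0.0862 + 0.0000 − 0.0253 = 0.0609
F = S·e^((r+u−y)T) = 0.942 · e^(0.0609 × 150/360) = 0.942 · e^0.025375
= 0.942 × 1.025700 = £0.966 per pound

£0.966 per pound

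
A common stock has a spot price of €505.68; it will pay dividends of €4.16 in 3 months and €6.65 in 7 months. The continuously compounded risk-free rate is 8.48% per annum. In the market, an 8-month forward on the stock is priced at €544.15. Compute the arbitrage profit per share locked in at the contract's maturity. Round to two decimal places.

PV(dividends) I = 4.16·e^(−0.0848·3/12) + 6.65·e^(−0.0848·7/12) = 10.4018
Fair forward F* = (S − I)·e^(rT) = (505.68 − 10.4018)·e^0.056533 = 495.2782 × 1.058162 = 524.0846
Market €544.15 > fair 524.0846: forward overpriced → cash-and-carry (borrow at r, buy the stock and collect the dividends, short the forward).
Profit at T = |F_mkt − F*| = |544.15 − 524.0846| = €20.07 per share

€20.07 per share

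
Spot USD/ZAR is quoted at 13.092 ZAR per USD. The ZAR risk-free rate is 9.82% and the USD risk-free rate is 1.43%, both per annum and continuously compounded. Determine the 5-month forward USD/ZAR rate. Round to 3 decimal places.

13.558

F = S·e^((r_ZAR − r_USD)T) = 13.092 · e^((0.0982 − 0.0143) × 5/12)
= 13.092 · e^0.034958 = 13.092 × 1.035576
F = 13.558 ZAR per USD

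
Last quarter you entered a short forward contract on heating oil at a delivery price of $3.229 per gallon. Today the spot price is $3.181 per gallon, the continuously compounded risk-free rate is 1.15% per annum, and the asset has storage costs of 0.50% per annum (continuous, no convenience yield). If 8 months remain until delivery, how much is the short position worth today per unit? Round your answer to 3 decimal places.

Current fair forward for the remaining 8 months: F = S·e^((r + u)·T), (r + u) = 0.0115 + 0.0050 = 0.0165
F = 3.181 · e^(0.0165 × 8/12) = 3.181 × 1.011061 = 3.2162
Value of long forward = (F − K)·e^(−rT) = (3.2162 − 3.229) · e^(−0.0115·8/12)
= -0.0128 × 0.992363 = -0.013
Short position value = −(long value) = $0.013

$0.013 per gallon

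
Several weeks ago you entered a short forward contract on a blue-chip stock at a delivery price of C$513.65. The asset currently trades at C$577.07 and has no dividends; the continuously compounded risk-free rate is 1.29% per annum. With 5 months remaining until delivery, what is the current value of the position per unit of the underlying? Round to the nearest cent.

-C$66.17

Current fair forward for the remaining 5 months: F = S·e^(r·T), r = 0.0129
F = 577.07 · e^(0.0129 × 5/12) = 577.07 × 1.005389 = 580.1798
Value of long forward = (F − K)·e^(−rT) = (580.1798 − 513.65) · e^(−0.0129·5/12)
= 66.5298 × 0.994639 = 66.17
Short position value = −(long value) = -C$66.17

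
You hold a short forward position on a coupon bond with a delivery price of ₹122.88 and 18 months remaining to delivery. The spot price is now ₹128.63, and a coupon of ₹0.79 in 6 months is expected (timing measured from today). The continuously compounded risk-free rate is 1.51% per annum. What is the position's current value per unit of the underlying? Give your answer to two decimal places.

-₹7.72

PV(remaining coupons) I = 0.79·e^(−0.0151·6/12) = 0.7841
Current forward F = (S − I)·e^(rT) = (128.63 − 0.7841)·e^(0.0151·18/12) = 127.8459 × 1.022908 = 130.7746
Value (long) = (F − K)·e^(−rT) = (130.7746 − 122.88) × 0.977605 = 7.7178
Short position value = −(long value) = -₹7.72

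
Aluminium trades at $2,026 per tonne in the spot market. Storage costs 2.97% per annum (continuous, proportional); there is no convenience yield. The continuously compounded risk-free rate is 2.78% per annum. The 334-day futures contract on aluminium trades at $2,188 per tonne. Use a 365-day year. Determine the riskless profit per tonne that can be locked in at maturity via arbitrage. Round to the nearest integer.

$53 per tonne

Fair futures: F* = S·e^(carry·T), with carry = (r + u) = 0.0278 + 0.0297 = 0.0575
F* = 2026 · e^(0.0575 × 334/365) = 2026 · e^0.052616 = 2026 × 1.054025 = $2135.4547
Market $2188 > fair $2135.4547: forward overpriced → cash-and-carry (buy spot, short the forward).
At maturity, profit = |F_mkt − F*| = |2188 − 2135.4547| = $53 per tonne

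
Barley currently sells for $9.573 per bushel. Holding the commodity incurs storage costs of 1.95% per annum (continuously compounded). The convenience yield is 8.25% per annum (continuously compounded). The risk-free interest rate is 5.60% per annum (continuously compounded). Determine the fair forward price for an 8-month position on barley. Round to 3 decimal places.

Net carry = r + u − y = 0.0560 + 0.0195 − 0.0825 = -0.0070
F = S·e^((r+u−y)T) = 9.573 · e^(-0.0070 × 8/12) = 9.573 · e^-0.004667
= 9.573 × 0.995344 = $9.528 per bushel

$9.528 per bushel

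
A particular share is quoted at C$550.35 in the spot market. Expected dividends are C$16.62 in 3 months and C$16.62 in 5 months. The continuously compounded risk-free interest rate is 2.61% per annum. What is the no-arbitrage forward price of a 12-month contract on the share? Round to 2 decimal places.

PV(dividends) I = 16.62·e^(−0.0261·3/12) + 16.62·e^(−0.0261·5/12)
I = 16.5119 + 16.4402 = 32.9521
F = (S − I)·e^(rT) = (550.35 − 32.9521) · e^(0.0261·12/12)
= 517.3979 · e^0.026100 = 517.3979 × 1.026444 = C$531.08

C$531.08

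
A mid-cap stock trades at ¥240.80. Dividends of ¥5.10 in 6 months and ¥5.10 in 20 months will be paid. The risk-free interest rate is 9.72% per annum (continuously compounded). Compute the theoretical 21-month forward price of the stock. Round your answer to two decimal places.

PV(dividends) I = 5.10·e^(−0.0972·6/12) + 5.10·e^(−0.0972·20/12)
I = 4.8581 + 4.3373 = 9.1954
F = (S − I)·e^(rT) = (240.80 − 9.1954) · e^(0.0972·21/12)
= 231.6046 · e^0.170100 = 231.6046 × 1.185423 = ¥274.55

¥274.55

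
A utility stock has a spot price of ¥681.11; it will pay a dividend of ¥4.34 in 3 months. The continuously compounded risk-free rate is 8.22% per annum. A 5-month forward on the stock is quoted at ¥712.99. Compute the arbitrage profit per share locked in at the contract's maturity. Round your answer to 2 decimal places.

¥12.55 per share

PV(dividends) I = 4.34·e^(−0.0822·3/12) = 4.2517
Fair forward F* = (S − I)·e^(rT) = (681.11 − 4.2517)·e^0.034250 = 676.8583 × 1.034843 = 700.4421
Market ¥712.99 > fair 700.4421: forward overpriced → cash-and-carry (borrow at r, buy the stock and collect the dividends, short the forward).
Profit at T = |F_mkt − F*| = |712.99 − 700.4421| = ¥12.55 per share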